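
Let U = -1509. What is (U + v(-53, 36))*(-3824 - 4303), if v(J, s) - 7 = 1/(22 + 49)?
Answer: 866671407/71 ≈ 1.2207e+7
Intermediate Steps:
v(J, s) = 498/71 (v(J, s) = 7 + 1/(22 + 49) = 7 + 1/71 = 498/71)
(U + v(-53, 36))*(-3824 - 4303) = (-1509 + 498/71)*(-3824 - 4303) = -106641/71*(-8127) = 866671407/71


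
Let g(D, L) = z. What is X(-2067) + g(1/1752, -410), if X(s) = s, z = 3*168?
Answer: -1563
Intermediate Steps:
z = 504
g(D, L) = 504
X(-2067) + g(1/1752, -410) = -2067 + 504 = -1563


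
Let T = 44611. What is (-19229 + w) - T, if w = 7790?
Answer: -56050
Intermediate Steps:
(-19229 + w) - T = (-19229 + 7790) - 1*44611 = -11439 - 44611 = -56050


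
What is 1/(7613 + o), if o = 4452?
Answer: 1/12065 ≈ 8.2884e-5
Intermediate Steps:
1/(7613 + o) = 1/(7613 + 4452) = 1/12065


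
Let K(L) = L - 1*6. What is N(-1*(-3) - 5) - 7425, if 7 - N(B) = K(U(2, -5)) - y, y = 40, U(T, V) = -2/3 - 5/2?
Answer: -44213/6 ≈ -7368.8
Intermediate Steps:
U(T, V) = -19/6 (U(T, V) = -2*⅓ - 5*½ = -⅔ - 5/2 = -19/6)
K(L) = -6 + L (K(L) = L - 6 = -6 + L)
N(B) = 337/6 (N(B) = 7 - ((-6 - 19/6) - 1*40) = 7 - (-55/6 - 40) = 7 - 1*(-295/6) = 7 + 295/6 = 337/6)
N(-1*(-3) - 5) - 7425 = 337/6 - 7425 = -44213/6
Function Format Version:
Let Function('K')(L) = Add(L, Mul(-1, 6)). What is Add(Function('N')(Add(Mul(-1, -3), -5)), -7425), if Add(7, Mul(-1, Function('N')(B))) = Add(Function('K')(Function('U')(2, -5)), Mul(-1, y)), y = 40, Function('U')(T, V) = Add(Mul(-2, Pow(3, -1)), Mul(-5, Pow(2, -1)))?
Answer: Rational(-44213, 6) ≈ -7368.8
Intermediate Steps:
Function('U')(T, V) = Rational(-19, 6) (Function('U')(T, V) = Add(Mul(-2, Rational(1, 3)), Mul(-5, Rational(1, 2))) = Add(Rational(-2, 3), Rational(-5, 2)) = Rational(-19, 6))
Function('K')(L) = Add(-6, L) (Function('K')(L) = Add(L, -6) = Add(-6, L))
Function('N')(B) = Rational(337, 6) (Function('N')(B) = Add(7, Mul(-1, Add(Add(-6, Rational(-19, 6)), Mul(-1, 40)))) = Add(7, Mul(-1, Add(Rational(-55, 6), -40))) = Add(7, Mul(-1, Rational(-295, 6))) = Add(7, Rational(295, 6)) = Rational(337, 6))
Add(Function('N')(Add(Mul(-1, -3), -5)), -7425) = Add(Rational(337, 6), -7425) = Rational(-44213, 6)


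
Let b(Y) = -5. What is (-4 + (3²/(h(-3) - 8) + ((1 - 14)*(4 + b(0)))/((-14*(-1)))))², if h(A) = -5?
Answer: 469225/33124 ≈ 14.166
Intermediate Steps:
(-4 + (3²/(h(-3) - 8) + ((1 - 14)*(4 + b(0)))/((-14*(-1)))))² = (-4 + (3²/(-5 - 8) + ((1 - 14)*(4 - 5))/((-14*(-1)))))² = (-4 + (9/(-13) - 13*(-1)/14))² = (-4 + (9*(-1/13) + 13*(1/14)))² = (-4 + (-9/13 + 13/14))² = (-4 + 43/182)² = (-685/182)² = 469225/33124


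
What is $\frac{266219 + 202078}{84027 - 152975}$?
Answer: $- \frac{468297}{68948} \approx -6.792$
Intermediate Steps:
$\frac{266219 + 202078}{84027 - 152975} = \frac{468297}{-68948} = 468297 \left(- \frac{1}{68948}\right) = - \frac{468297}{68948}$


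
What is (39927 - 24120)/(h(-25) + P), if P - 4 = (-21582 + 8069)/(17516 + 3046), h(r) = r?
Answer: -325023534/445315 ≈ -729.87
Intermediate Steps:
P = 68735/20562 (P = 4 + (-21582 + 8069)/(17516 + 3046) = 4 - 13513/20562 = 68735/20562 ≈ 3.3428)
(39927 - 24120)/(h(-25) + P) = (39927 - 24120)/(-25 + 68735/20562) = 15807/(-445315/20562) = 15807*(-20562/445315) = -325023534/445315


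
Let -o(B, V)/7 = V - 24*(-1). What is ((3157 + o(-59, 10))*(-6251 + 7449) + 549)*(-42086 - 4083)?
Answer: -161476585359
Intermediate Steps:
o(B, V) = -168 - 7*V (o(B, V) = -7*(V - 24*(-1)) = -7*(V + 24) = -7*(24 + V) = -168 - 7*V)
((3157 + o(-59, 10))*(-6251 + 7449) + 549)*(-42086 - 4083) = ((3157 + (-168 - 7*10))*(-6251 + 7449) + 549)*(-42086 - 4083) = ((3157 + (-168 - 70))*1198 + 549)*(-46169) = ((3157 - 238)*1198 + 549)*(-46169) = (2919*1198 + 549)*(-46169) = (3496962 + 549)*(-46169) = 3497511*(-46169) = -161476585359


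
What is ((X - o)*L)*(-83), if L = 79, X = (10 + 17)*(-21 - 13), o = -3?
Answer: 5999655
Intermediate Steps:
X = -918 (X = 27*(-34) = -918)
((X - o)*L)*(-83) = ((-918 - 1*(-3))*79)*(-83) = ((-918 + 3)*79)*(-83) = -915*79*(-83) = -72285*(-83) = 5999655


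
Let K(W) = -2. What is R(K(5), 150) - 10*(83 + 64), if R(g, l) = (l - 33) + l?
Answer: -1203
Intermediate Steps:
R(g, l) = -33 + 2*l (R(g, l) = (-33 + l) + l = -33 + 2*l)
R(K(5), 150) - 10*(83 + 64) = (-33 + 2*150) - 10*(83 + 64) = (-33 + 300) - 10*147 = 267 - 1*1470 = 267 - 1470 = -1203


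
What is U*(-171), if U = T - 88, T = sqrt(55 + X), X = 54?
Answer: 15048 - 171*sqrt(109) ≈ 13263.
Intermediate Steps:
T = sqrt(109) (T = sqrt(55 + 54) = sqrt(109) ≈ 10.440)
U = -88 + sqrt(109) (U = sqrt(109) - 88 = -88 + sqrt(109) ≈ -77.560)
U*(-171) = (-88 + sqrt(109))*(-171) = 15048 - 171*sqrt(109)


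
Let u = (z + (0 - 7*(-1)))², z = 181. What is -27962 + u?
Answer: 7382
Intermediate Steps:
u = 35344 (u = (181 + (0 - 7*(-1)))² = (181 + (0 + 7))² = (181 + 7)² = 188² = 35344)
-27962 + u = -27962 + 35344 = 7382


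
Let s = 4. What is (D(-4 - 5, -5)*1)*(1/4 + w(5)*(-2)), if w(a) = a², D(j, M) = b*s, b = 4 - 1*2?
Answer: -398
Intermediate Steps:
b = 2 (b = 4 - 2 = 2)
D(j, M) = 8 (D(j, M) = 2*4 = 8)
(D(-4 - 5, -5)*1)*(1/4 + w(5)*(-2)) = (8*1)*(1/4 + 5²*(-2)) = 8*(¼ + 25*(-2)) = 8*(¼ - 50) = 8*(-199/4) = -398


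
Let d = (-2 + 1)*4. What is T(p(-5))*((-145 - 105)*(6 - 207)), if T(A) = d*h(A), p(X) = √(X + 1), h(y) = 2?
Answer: -402000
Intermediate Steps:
p(X) = √(1 + X)
d = -4 (d = -1*4 = -4)
T(A) = -8 (T(A) = -4*2 = -8)
T(p(-5))*((-145 - 105)*(6 - 207)) = -8*(-145 - 105)*(6 - 207) = -(-2000)*(-201) = -8*50250 = -402000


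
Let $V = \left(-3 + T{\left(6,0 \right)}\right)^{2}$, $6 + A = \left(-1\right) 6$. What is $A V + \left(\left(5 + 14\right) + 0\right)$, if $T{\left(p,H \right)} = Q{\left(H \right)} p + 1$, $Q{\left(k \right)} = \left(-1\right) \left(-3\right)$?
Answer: $-3053$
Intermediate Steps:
$A = -12$ ($A = -6 - 6 = -12$)
$Q{\left(k \right)} = 3$
$T{\left(p,H \right)} = 1 + 3 p$ ($T{\left(p,H \right)} = 3 p + 1 = 1 + 3 p$)
$V = 256$ ($V = \left(-3 + \left(1 + 3 \cdot 6\right)\right)^{2} = \left(-3 + \left(1 + 18\right)\right)^{2} = \left(-3 + 19\right)^{2} = 16^{2} = 256$)
$A V + \left(\left(5 + 14\right) + 0\right) = \left(-12\right) 256 + \left(\left(5 + 14\right) + 0\right) = -3072 + \left(19 + 0\right) = -3072 + 19 = -3053$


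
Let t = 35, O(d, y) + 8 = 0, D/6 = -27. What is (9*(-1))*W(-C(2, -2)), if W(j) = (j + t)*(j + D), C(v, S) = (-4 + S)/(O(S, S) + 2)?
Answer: 49878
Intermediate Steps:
D = -162 (D = 6*(-27) = -162)
O(d, y) = -8 (O(d, y) = -8 + 0 = -8)
C(v, S) = ⅔ - S/6 (C(v, S) = (-4 + S)/(-8 + 2) = (-4 + S)/(-6) = (-4 + S)*(-⅙) = ⅔ - S/6)
W(j) = (-162 + j)*(35 + j) (W(j) = (j + 35)*(j - 162) = (35 + j)*(-162 + j) = (-162 + j)*(35 + j))
(9*(-1))*W(-C(2, -2)) = (9*(-1))*(-5670 + (-(⅔ - ⅙*(-2)))² - (-127)*(⅔ - ⅙*(-2))) = -9*(-5670 + (-(⅔ + ⅓))² - (-127)*(⅔ + ⅓)) = -9*(-5670 + (-1*1)² - (-127)) = -9*(-5670 + (-1)² - 127*(-1)) = -9*(-5670 + 1 + 127) = -9*(-5542) = 49878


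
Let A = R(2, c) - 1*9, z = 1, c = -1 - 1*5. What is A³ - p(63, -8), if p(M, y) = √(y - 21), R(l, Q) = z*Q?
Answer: -3375 - I*√29 ≈ -3375.0 - 5.3852*I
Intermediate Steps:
c = -6 (c = -1 - 5 = -6)
R(l, Q) = Q (R(l, Q) = 1*Q = Q)
p(M, y) = √(-21 + y)
A = -15 (A = -6 - 1*9 = -6 - 9 = -15)
A³ - p(63, -8) = (-15)³ - √(-21 - 8) = -3375 - √(-29) = -3375 - I*√29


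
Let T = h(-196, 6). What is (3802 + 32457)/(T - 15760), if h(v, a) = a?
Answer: -36259/15754 ≈ -2.3016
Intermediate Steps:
T = 6
(3802 + 32457)/(T - 15760) = (3802 + 32457)/(6 - 15760) = 36259/(-15754) = 36259*(-1/15754) = -36259/15754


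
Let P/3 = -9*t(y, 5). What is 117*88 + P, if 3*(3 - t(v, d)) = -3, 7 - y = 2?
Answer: 10188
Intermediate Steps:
y = 5 (y = 7 - 1*2 = 7 - 2 = 5)
t(v, d) = 4 (t(v, d) = 3 - 1/3*(-3) = 3 + 1 = 4)
P = -108 (P = 3*(-9*4) = 3*(-36) = -108)
117*88 + P = 117*88 - 108 = 10296 - 108 = 10188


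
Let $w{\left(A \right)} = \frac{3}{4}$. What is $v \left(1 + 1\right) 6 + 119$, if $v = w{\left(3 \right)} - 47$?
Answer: $-436$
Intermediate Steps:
$w{\left(A \right)} = \frac{3}{4}$ ($w{\left(A \right)} = 3 \cdot \frac{1}{4} = \frac{3}{4}$)
$v = - \frac{185}{4}$ ($v = \frac{3}{4} - 47 = - \frac{185}{4} \approx -46.25$)
$v \left(1 + 1\right) 6 + 119 = - \frac{185 \left(1 + 1\right) 6}{4} + 119 = - \frac{185 \cdot 2 \cdot 6}{4} + 119 = \left(- \frac{185}{4}\right) 12 + 119 = -555 + 119 = -436$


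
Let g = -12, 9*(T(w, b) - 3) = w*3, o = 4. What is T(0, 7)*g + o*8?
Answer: -4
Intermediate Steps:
T(w, b) = 3 + w/3 (T(w, b) = 3 + (w*3)/9 = 3 + (3*w)/9 = 3 + w/3)
T(0, 7)*g + o*8 = (3 + (⅓)*0)*(-12) + 4*8 = (3 + 0)*(-12) + 32 = 3*(-12) + 32 = -36 + 32 = -4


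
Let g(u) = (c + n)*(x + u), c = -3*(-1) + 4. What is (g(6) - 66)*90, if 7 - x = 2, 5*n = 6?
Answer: 2178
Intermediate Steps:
n = 6/5 (n = (⅕)*6 = 6/5 ≈ 1.2000)
x = 5 (x = 7 - 1*2 = 7 - 2 = 5)
c = 7 (c = 3 + 4 = 7)
g(u) = 41 + 41*u/5 (g(u) = (7 + 6/5)*(5 + u) = 41*(5 + u)/5 = 41 + 41*u/5)
(g(6) - 66)*90 = ((41 + (41/5)*6) - 66)*90 = ((41 + 246/5) - 66)*90 = (451/5 - 66)*90 = (121/5)*90 = 2178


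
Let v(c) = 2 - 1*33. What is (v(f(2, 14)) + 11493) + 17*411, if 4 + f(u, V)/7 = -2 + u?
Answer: 18449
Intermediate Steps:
f(u, V) = -42 + 7*u (f(u, V) = -28 + 7*(-2 + u) = -28 + (-14 + 7*u) = -42 + 7*u)
v(c) = -31 (v(c) = 2 - 33 = -31)
(v(f(2, 14)) + 11493) + 17*411 = (-31 + 11493) + 17*411 = 11462 + 6987 = 18449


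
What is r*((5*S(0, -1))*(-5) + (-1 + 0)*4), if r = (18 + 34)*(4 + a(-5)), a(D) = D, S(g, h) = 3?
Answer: 4108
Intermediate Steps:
r = -52 (r = (18 + 34)*(4 - 5) = 52*(-1) = -52)
r*((5*S(0, -1))*(-5) + (-1 + 0)*4) = -52*((5*3)*(-5) + (-1 + 0)*4) = -52*(15*(-5) - 1*4) = -52*(-75 - 4) = -52*(-79) = 4108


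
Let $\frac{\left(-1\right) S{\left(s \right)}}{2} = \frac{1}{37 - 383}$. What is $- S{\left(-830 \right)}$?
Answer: $- \frac{1}{173} \approx -0.0057803$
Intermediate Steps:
$S{\left(s \right)} = \frac{1}{173}$ ($S{\left(s \right)} = - \frac{2}{37 - 383} = - \frac{2}{-346} = \left(-2\right) \left(- \frac{1}{346}\right) = \frac{1}{173}$)
$- S{\left(-830 \right)} = \left(-1\right) \frac{1}{173} = - \frac{1}{173}$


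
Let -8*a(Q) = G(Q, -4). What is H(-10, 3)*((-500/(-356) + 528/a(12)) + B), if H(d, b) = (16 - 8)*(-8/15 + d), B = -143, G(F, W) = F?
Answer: 11105504/267 ≈ 41594.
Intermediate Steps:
a(Q) = -Q/8
H(d, b) = -64/15 + 8*d (H(d, b) = 8*(-8*1/15 + d) = 8*(-8/15 + d) = -64/15 + 8*d)
H(-10, 3)*((-500/(-356) + 528/a(12)) + B) = (-64/15 + 8*(-10))*((-500/(-356) + 528/((-⅛*12))) - 143) = (-64/15 - 80)*((-500*(-1/356) + 528/(-3/2)) - 143) = -1264*((125/89 + 528*(-⅔)) - 143)/15 = -1264*((125/89 - 352) - 143)/15 = -1264*(-31203/89 - 143)/15 = -1264/15*(-43930/89) = 11105504/267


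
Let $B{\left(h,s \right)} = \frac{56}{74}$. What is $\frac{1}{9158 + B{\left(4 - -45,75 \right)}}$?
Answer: $\frac{37}{338874} \approx 0.00010919$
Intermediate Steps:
$B{\left(h,s \right)} = \frac{28}{37}$ ($B{\left(h,s \right)} = 56 \cdot \frac{1}{74} = \frac{28}{37}$)
$\frac{1}{9158 + B{\left(4 - -45,75 \right)}} = \frac{1}{9158 + \frac{28}{37}} = \frac{1}{\frac{338874}{37}} = \frac{37}{338874}$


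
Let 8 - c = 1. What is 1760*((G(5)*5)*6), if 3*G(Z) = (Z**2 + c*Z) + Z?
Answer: 1144000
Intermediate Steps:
c = 7 (c = 8 - 1*1 = 8 - 1 = 7)
G(Z) = Z**2/3 + 8*Z/3 (G(Z) = ((Z**2 + 7*Z) + Z)/3 = (Z**2 + 8*Z)/3 = Z**2/3 + 8*Z/3)
1760*((G(5)*5)*6) = 1760*((((1/3)*5*(8 + 5))*5)*6) = 1760*((((1/3)*5*13)*5)*6) = 1760*(((65/3)*5)*6) = 1760*((325/3)*6) = 1760*650 = 1144000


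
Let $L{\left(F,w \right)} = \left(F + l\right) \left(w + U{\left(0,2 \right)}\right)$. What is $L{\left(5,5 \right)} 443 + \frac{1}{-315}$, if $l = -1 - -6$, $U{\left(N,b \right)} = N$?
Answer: $\frac{6977249}{315} \approx 22150.0$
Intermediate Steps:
$l = 5$ ($l = -1 + 6 = 5$)
$L{\left(F,w \right)} = w \left(5 + F\right)$ ($L{\left(F,w \right)} = \left(F + 5\right) \left(w + 0\right) = \left(5 + F\right) w = w \left(5 + F\right)$)
$L{\left(5,5 \right)} 443 + \frac{1}{-315} = 5 \left(5 + 5\right) 443 + \frac{1}{-315} = 5 \cdot 10 \cdot 443 - \frac{1}{315} = 50 \cdot 443 - \frac{1}{315} = 22150 - \frac{1}{315} = \frac{6977249}{315}$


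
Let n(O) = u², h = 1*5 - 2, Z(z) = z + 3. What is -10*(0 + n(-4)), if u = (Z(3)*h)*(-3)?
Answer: -29160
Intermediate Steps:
Z(z) = 3 + z
h = 3 (h = 5 - 2 = 3)
u = -54 (u = ((3 + 3)*3)*(-3) = (6*3)*(-3) = 18*(-3) = -54)
n(O) = 2916 (n(O) = (-54)² = 2916)
-10*(0 + n(-4)) = -10*(0 + 2916) = -10*2916 = -29160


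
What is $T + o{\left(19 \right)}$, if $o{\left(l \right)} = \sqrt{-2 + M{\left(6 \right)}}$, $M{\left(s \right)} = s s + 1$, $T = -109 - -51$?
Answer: $-58 + \sqrt{35} \approx -52.084$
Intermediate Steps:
$T = -58$ ($T = -109 + 51 = -58$)
$M{\left(s \right)} = 1 + s^{2}$ ($M{\left(s \right)} = s^{2} + 1 = 1 + s^{2}$)
$o{\left(l \right)} = \sqrt{35}$ ($o{\left(l \right)} = \sqrt{-2 + \left(1 + 6^{2}\right)} = \sqrt{-2 + \left(1 + 36\right)} = \sqrt{-2 + 37} = \sqrt{35}$)
$T + o{\left(19 \right)} = -58 + \sqrt{35}$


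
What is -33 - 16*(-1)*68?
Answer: 1055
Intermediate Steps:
-33 - 16*(-1)*68 = -33 + 16*68 = -33 + 1088 = 1055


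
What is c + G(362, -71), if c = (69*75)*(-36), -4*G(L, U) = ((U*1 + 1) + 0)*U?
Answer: -375085/2 ≈ -1.8754e+5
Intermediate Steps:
G(L, U) = -U*(1 + U)/4 (G(L, U) = -((U*1 + 1) + 0)*U/4 = -((U + 1) + 0)*U/4 = -((1 + U) + 0)*U/4 = -(1 + U)*U/4 = -U*(1 + U)/4)
c = -186300 (c = 5175*(-36) = -186300)
c + G(362, -71) = -186300 - ¼*(-71)*(1 - 71) = -186300 - ¼*(-71)*(-70) = -186300 - 2485/2 = -375085/2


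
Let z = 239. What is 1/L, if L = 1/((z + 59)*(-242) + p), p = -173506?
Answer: -245622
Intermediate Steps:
L = -1/245622 (L = 1/((239 + 59)*(-242) - 173506) = 1/(298*(-242) - 173506) = 1/(-72116 - 173506) = 1/(-245622) = -1/245622 ≈ -4.0713e-6)
1/L = 1/(-1/245622) = -245622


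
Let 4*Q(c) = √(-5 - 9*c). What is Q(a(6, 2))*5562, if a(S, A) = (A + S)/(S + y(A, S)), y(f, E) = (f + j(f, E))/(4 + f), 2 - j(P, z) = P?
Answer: 2781*I*√5909/38 ≈ 5625.7*I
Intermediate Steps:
j(P, z) = 2 - P
y(f, E) = 2/(4 + f) (y(f, E) = (f + (2 - f))/(4 + f) = 2/(4 + f))
a(S, A) = (A + S)/(S + 2/(4 + A))
Q(c) = √(-5 - 9*c)/4
Q(a(6, 2))*5562 = (√(-5 - 9*(4 + 2)*(2 + 6)/(2 + 6*(4 + 2)))/4)*5562 = (√(-5 - 9*6*8/(2 + 6*6))/4)*5562 = (√(-5 - 9*6*8/(2 + 36))/4)*5562 = (√(-5 - 9*6*8/38)/4)*5562 = (√(-5 - 9*24/19)/4)*5562 = (√(-5 - 216/19)/4)*5562 = (√(-311/19)/4)*5562 = ((I*√5909/19)/4)*5562 = (I*√5909/76)*5562 = 2781*I*√5909/38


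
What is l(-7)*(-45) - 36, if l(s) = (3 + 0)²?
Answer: -441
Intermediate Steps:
l(s) = 9 (l(s) = 3² = 9)
l(-7)*(-45) - 36 = 9*(-45) - 36 = -405 - 36 = -441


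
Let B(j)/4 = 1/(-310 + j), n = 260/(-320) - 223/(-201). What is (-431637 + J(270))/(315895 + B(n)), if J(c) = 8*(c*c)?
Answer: 150957505815/314632986611 ≈ 0.47979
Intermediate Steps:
J(c) = 8*c²
n = 955/3216 (n = 260*(-1/320) - 223*(-1/201) = -13/16 + 223/201 = 955/3216 ≈ 0.29695)
B(j) = 4/(-310 + j)
(-431637 + J(270))/(315895 + B(n)) = (-431637 + 8*270²)/(315895 + 4/(-310 + 955/3216)) = (-431637 + 8*72900)/(315895 + 4/(-996005/3216)) = (-431637 + 583200)/(315895 + 4*(-3216/996005)) = 151563/(315895 - 12864/996005) = 151563/(314632986611/996005) = 151563*(996005/314632986611) = 150957505815/314632986611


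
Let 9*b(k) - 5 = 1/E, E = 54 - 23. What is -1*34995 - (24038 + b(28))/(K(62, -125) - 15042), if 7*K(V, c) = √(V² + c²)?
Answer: -12026917851933119/343691015977 + 15649102*√19469/1031073047931 ≈ -34993.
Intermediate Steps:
K(V, c) = √(V² + c²)/7
E = 31
b(k) = 52/93 (b(k) = 5/9 + (⅑)/31 = 5/9 + (⅑)*(1/31) = 5/9 + 1/279 = 52/93)
-1*34995 - (24038 + b(28))/(K(62, -125) - 15042) = -1*34995 - (24038 + 52/93)/(√(62² + (-125)²)/7 - 15042) = -34995 - 2235586/(93*(√(3844 + 15625)/7 - 15042)) = -34995 - 2235586/(93*(√19469/7 - 15042)) = -34995 - 2235586/(93*(-15042 + √19469/7))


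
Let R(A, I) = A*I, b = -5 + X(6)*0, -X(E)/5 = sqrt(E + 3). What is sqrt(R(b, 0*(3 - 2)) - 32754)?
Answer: I*sqrt(32754) ≈ 180.98*I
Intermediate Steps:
X(E) = -5*sqrt(3 + E) (X(E) = -5*sqrt(E + 3) = -5*sqrt(3 + E))
b = -5 (b = -5 - 5*sqrt(3 + 6)*0 = -5 - 5*sqrt(9)*0 = -5 - 5*3*0 = -5 - 15*0 = -5 + 0 = -5)
sqrt(R(b, 0*(3 - 2)) - 32754) = sqrt(-0*(3 - 2) - 32754) = sqrt(-0 - 32754) = sqrt(-5*0 - 32754) = sqrt(0 - 32754) = sqrt(-32754) = I*sqrt(32754)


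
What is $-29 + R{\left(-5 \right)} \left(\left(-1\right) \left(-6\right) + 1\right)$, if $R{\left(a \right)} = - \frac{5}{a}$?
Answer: $-22$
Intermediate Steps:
$-29 + R{\left(-5 \right)} \left(\left(-1\right) \left(-6\right) + 1\right) = -29 + - \frac{5}{-5} \left(\left(-1\right) \left(-6\right) + 1\right) = -29 + \left(-5\right) \left(- \frac{1}{5}\right) \left(6 + 1\right) = -29 + 1 \cdot 7 = -29 + 7 = -22$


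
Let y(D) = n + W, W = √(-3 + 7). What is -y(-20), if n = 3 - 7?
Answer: 2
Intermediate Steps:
W = 2 (W = √4 = 2)
n = -4
y(D) = -2 (y(D) = -4 + 2 = -2)
-y(-20) = -1*(-2) = 2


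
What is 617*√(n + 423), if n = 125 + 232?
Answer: 1234*√195 ≈ 17232.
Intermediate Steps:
n = 357
617*√(n + 423) = 617*√(357 + 423) = 617*√780 = 617*(2*√195) = 1234*√195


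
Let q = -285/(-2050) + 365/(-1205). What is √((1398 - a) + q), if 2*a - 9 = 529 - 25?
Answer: √2785834861955/49405 ≈ 33.784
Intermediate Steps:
a = 513/2 (a = 9/2 + (529 - 25)/2 = 9/2 + (½)*504 = 9/2 + 252 = 513/2 ≈ 256.50)
q = -16193/98810 (q = -285*(-1/2050) + 365*(-1/1205) = 57/410 - 73/241 = -16193/98810 ≈ -0.16388)
√((1398 - a) + q) = √((1398 - 1*513/2) - 16193/98810) = √((1398 - 513/2) - 16193/98810) = √(2283/2 - 16193/98810) = √(56387711/49405) = √2785834861955/49405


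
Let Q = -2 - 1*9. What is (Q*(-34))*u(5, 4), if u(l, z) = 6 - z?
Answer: 748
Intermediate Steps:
Q = -11 (Q = -2 - 9 = -11)
(Q*(-34))*u(5, 4) = (-11*(-34))*(6 - 1*4) = 374*(6 - 4) = 374*2 = 748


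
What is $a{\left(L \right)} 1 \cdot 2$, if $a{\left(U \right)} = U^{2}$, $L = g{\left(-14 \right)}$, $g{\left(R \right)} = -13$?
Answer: $338$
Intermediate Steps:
$L = -13$
$a{\left(L \right)} 1 \cdot 2 = \left(-13\right)^{2} \cdot 1 \cdot 2 = 169 \cdot 2 = 338$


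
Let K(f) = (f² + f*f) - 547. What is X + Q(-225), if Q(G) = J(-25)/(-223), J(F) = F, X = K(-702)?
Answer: 219668628/223 ≈ 9.8506e+5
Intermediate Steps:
K(f) = -547 + 2*f² (K(f) = (f² + f²) - 547 = 2*f² - 547 = -547 + 2*f²)
X = 985061 (X = -547 + 2*(-702)² = -547 + 2*492804 = -547 + 985608 = 985061)
Q(G) = 25/223 (Q(G) = -25/(-223) = -25*(-1/223) = 25/223)
X + Q(-225) = 985061 + 25/223 = 219668628/223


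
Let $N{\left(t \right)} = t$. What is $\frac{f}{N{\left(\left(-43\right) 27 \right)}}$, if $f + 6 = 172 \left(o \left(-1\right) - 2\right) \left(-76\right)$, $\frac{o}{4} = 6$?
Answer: $- \frac{339866}{1161} \approx -292.74$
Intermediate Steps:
$o = 24$ ($o = 4 \cdot 6 = 24$)
$f = 339866$ ($f = -6 + 172 \left(24 \left(-1\right) - 2\right) \left(-76\right) = -6 + 172 \left(-24 - 2\right) \left(-76\right) = -6 + 172 \left(-26\right) \left(-76\right) = -6 - -339872 = -6 + 339872 = 339866$)
$\frac{f}{N{\left(\left(-43\right) 27 \right)}} = \frac{339866}{\left(-43\right) 27} = \frac{339866}{-1161} = 339866 \left(- \frac{1}{1161}\right) = - \frac{339866}{1161}$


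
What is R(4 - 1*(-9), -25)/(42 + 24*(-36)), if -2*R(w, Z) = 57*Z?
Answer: -475/548 ≈ -0.86679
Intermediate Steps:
R(w, Z) = -57*Z/2
R(4 - 1*(-9), -25)/(42 + 24*(-36)) = (-57/2*(-25))/(42 + 24*(-36)) = 1425/(2*(42 - 864)) = (1425/2)/(-822) = (1425/2)*(-1/822) = -475/548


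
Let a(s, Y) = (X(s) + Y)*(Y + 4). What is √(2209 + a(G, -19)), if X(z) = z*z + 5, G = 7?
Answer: 2*√421 ≈ 41.037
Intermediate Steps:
X(z) = 5 + z² (X(z) = z² + 5 = 5 + z²)
a(s, Y) = (4 + Y)*(5 + Y + s²) (a(s, Y) = ((5 + s²) + Y)*(Y + 4) = (5 + Y + s²)*(4 + Y) = (4 + Y)*(5 + Y + s²))
√(2209 + a(G, -19)) = √(2209 + (20 + (-19)² + 4*7² + 9*(-19) - 19*7²)) = √(2209 + (20 + 361 + 4*49 - 171 - 19*49)) = √(2209 + (20 + 361 + 196 - 171 - 931)) = √(2209 - 525) = √1684 = 2*√421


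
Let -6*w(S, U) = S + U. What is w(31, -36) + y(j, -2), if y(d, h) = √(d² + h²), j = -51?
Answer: ⅚ + √2605 ≈ 51.873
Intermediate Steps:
w(S, U) = -S/6 - U/6 (w(S, U) = -(S + U)/6 = -S/6 - U/6)
w(31, -36) + y(j, -2) = (-⅙*31 - ⅙*(-36)) + √((-51)² + (-2)²) = (-31/6 + 6) + √(2601 + 4) = ⅚ + √2605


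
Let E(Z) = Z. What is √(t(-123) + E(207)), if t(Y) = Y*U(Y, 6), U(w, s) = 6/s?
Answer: 2*√21 ≈ 9.1651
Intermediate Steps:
t(Y) = Y (t(Y) = Y*(6/6) = Y*(6*(⅙)) = Y*1 = Y)
√(t(-123) + E(207)) = √(-123 + 207) = √84 = 2*√21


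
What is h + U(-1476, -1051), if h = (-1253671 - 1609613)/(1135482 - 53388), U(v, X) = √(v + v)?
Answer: -477214/180349 + 6*I*√82 ≈ -2.6461 + 54.332*I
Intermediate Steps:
U(v, X) = √2*√v (U(v, X) = √(2*v) = √2*√v)
h = -477214/180349 (h = -2863284/1082094 = -2863284*1/1082094 = -477214/180349 ≈ -2.6461)
h + U(-1476, -1051) = -477214/180349 + √2*√(-1476) = -477214/180349 + √2*(6*I*√41) = -477214/180349 + 6*I*√82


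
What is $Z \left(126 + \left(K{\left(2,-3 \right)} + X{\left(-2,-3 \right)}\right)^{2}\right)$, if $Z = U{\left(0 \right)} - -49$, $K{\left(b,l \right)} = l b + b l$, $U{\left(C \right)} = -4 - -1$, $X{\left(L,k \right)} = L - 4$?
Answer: $20700$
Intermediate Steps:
$X{\left(L,k \right)} = -4 + L$ ($X{\left(L,k \right)} = L - 4 = -4 + L$)
$U{\left(C \right)} = -3$ ($U{\left(C \right)} = -4 + 1 = -3$)
$K{\left(b,l \right)} = 2 b l$ ($K{\left(b,l \right)} = b l + b l = 2 b l$)
$Z = 46$ ($Z = -3 - -49 = -3 + 49 = 46$)
$Z \left(126 + \left(K{\left(2,-3 \right)} + X{\left(-2,-3 \right)}\right)^{2}\right) = 46 \left(126 + \left(2 \cdot 2 \left(-3\right) - 6\right)^{2}\right) = 46 \left(126 + \left(-12 - 6\right)^{2}\right) = 46 \left(126 + \left(-18\right)^{2}\right) = 46 \left(126 + 324\right) = 46 \cdot 450 = 20700$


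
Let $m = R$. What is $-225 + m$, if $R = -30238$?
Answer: $-30463$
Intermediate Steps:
$m = -30238$
$-225 + m = -225 - 30238 = -30463$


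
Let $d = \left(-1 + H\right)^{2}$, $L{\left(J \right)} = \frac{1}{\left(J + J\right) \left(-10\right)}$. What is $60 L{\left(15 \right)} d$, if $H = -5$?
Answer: $- \frac{36}{5} \approx -7.2$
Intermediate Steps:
$L{\left(J \right)} = - \frac{1}{20 J}$ ($L{\left(J \right)} = \frac{1}{2 J} \left(- \frac{1}{10}\right) = - \frac{1}{20 J}$)
$d = 36$ ($d = \left(-1 - 5\right)^{2} = \left(-6\right)^{2} = 36$)
$60 L{\left(15 \right)} d = 60 \left(- \frac{1}{20 \cdot 15}\right) 36 = 60 \left(\left(- \frac{1}{20}\right) \frac{1}{15}\right) 36 = 60 \left(- \frac{1}{300}\right) 36 = \left(- \frac{1}{5}\right) 36 = - \frac{36}{5}$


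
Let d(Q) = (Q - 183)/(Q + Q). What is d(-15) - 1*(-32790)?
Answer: 163983/5 ≈ 32797.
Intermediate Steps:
d(Q) = (-183 + Q)/(2*Q) (d(Q) = (-183 + Q)/((2*Q)) = (-183 + Q)*(1/(2*Q)) = (-183 + Q)/(2*Q))
d(-15) - 1*(-32790) = (1/2)*(-183 - 15)/(-15) - 1*(-32790) = (1/2)*(-1/15)*(-198) + 32790 = 33/5 + 32790 = 163983/5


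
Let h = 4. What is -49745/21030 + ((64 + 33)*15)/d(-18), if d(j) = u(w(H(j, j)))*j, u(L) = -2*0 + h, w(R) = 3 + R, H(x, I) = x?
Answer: -379781/16824 ≈ -22.574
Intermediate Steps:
u(L) = 4 (u(L) = -2*0 + 4 = 0 + 4 = 4)
d(j) = 4*j
-49745/21030 + ((64 + 33)*15)/d(-18) = -49745/21030 + ((64 + 33)*15)/((4*(-18))) = -49745*1/21030 + (97*15)/(-72) = -9949/4206 + 1455*(-1/72) = -9949/4206 - 485/24 = -379781/16824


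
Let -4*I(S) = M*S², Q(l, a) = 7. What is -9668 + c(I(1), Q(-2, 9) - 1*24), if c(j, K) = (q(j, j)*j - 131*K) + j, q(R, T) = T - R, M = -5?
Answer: -29759/4 ≈ -7439.8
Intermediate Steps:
I(S) = 5*S²/4 (I(S) = -(-5)*S²/4 = 5*S²/4)
c(j, K) = j - 131*K (c(j, K) = ((j - j)*j - 131*K) + j = (0*j - 131*K) + j = (0 - 131*K) + j = -131*K + j = j - 131*K)
-9668 + c(I(1), Q(-2, 9) - 1*24) = -9668 + ((5/4)*1² - 131*(7 - 1*24)) = -9668 + ((5/4)*1 - 131*(7 - 24)) = -9668 + (5/4 - 131*(-17)) = -9668 + (5/4 + 2227) = -9668 + 8913/4 = -29759/4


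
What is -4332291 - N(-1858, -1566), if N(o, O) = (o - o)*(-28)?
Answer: -4332291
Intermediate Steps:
N(o, O) = 0 (N(o, O) = 0*(-28) = 0)
-4332291 - N(-1858, -1566) = -4332291 - 1*0 = -4332291 + 0 = -4332291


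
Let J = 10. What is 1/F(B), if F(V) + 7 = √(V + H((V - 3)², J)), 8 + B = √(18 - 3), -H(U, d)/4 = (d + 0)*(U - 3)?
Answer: -1/(7 - √(112 + √15 - 40*(11 - √15)²)) ≈ -0.0035625 - 0.022276*I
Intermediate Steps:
H(U, d) = -4*d*(-3 + U) (H(U, d) = -4*(d + 0)*(U - 3) = -4*d*(-3 + U))
B = -8 + √15 (B = -8 + √(18 - 3) = -8 + √15 ≈ -4.1270)
F(V) = -7 + √(120 + V - 40*(-3 + V)²) (F(V) = -7 + √(V + 4*10*(3 - (V - 3)²)) = -7 + √(V + 4*10*(3 - (-3 + V)²)) = -7 + √(V + (120 - 40*(-3 + V)²)) = -7 + √(120 + V - 40*(-3 + V)²))
1/F(B) = 1/(-7 + √(120 + (-8 + √15) - 40*(-3 + (-8 + √15))²)) = 1/(-7 + √(120 + (-8 + √15) - 40*(-11 + √15)²)) = 1/(-7 + √(112 + √15 - 40*(-11 + √15)²))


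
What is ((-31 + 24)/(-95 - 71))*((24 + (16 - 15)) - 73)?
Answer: -168/83 ≈ -2.0241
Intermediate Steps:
((-31 + 24)/(-95 - 71))*((24 + (16 - 15)) - 73) = (-7/(-166))*((24 + 1) - 73) = (-7*(-1/166))*(25 - 73) = (7/166)*(-48) = -168/83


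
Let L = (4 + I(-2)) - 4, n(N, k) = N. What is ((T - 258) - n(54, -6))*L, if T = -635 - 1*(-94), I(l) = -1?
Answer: 853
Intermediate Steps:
T = -541 (T = -635 + 94 = -541)
L = -1 (L = (4 - 1) - 4 = 3 - 4 = -1)
((T - 258) - n(54, -6))*L = ((-541 - 258) - 1*54)*(-1) = (-799 - 54)*(-1) = -853*(-1) = 853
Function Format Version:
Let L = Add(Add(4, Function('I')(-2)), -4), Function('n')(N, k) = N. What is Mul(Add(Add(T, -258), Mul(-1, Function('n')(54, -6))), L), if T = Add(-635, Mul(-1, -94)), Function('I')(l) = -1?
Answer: 853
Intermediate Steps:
T = -541 (T = Add(-635, 94) = -541)
L = -1 (L = Add(Add(4, -1), -4) = Add(3, -4) = -1)
Mul(Add(Add(T, -258), Mul(-1, Function('n')(54, -6))), L) = Mul(Add(Add(-541, -258), Mul(-1, 54)), -1) = Mul(Add(-799, -54), -1) = Mul(-853, -1) = 853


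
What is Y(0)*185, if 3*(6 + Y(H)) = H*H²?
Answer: -1110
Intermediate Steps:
Y(H) = -6 + H³/3 (Y(H) = -6 + (H*H²)/3 = -6 + H³/3)
Y(0)*185 = (-6 + (⅓)*0³)*185 = (-6 + (⅓)*0)*185 = (-6 + 0)*185 = -6*185 = -1110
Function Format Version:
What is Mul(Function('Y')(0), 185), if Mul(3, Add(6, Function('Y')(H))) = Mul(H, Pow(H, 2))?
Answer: -1110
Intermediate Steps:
Function('Y')(H) = Add(-6, Mul(Rational(1, 3), Pow(H, 3))) (Function('Y')(H) = Add(-6, Mul(Rational(1, 3), Mul(H, Pow(H, 2)))) = Add(-6, Mul(Rational(1, 3), Pow(H, 3))))
Mul(Function('Y')(0), 185) = Mul(Add(-6, Mul(Rational(1, 3), Pow(0, 3))), 185) = Mul(Add(-6, Mul(Rational(1, 3), 0)), 185) = Mul(Add(-6, 0), 185) = Mul(-6, 185) = -1110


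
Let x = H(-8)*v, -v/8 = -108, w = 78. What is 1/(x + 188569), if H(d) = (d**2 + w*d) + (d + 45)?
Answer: -1/263303 ≈ -3.7979e-6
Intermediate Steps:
v = 864 (v = -8*(-108) = 864)
H(d) = 45 + d**2 + 79*d (H(d) = (d**2 + 78*d) + (d + 45) = (d**2 + 78*d) + (45 + d) = 45 + d**2 + 79*d)
x = -451872 (x = (45 + (-8)**2 + 79*(-8))*864 = (45 + 64 - 632)*864 = -523*864 = -451872)
1/(x + 188569) = 1/(-451872 + 188569) = 1/(-263303) = -1/263303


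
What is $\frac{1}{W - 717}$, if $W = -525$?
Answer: $- \frac{1}{1242} \approx -0.00080515$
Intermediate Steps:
$\frac{1}{W - 717} = \frac{1}{-525 - 717} = \frac{1}{-1242} = - \frac{1}{1242}$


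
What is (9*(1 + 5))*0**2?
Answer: 0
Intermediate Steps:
(9*(1 + 5))*0**2 = (9*6)*0 = 54*0 = 0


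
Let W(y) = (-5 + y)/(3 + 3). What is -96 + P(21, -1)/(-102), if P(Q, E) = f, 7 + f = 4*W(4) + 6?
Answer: -29371/306 ≈ -95.984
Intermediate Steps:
W(y) = -⅚ + y/6 (W(y) = (-5 + y)/6 = (-5 + y)*(⅙) = -⅚ + y/6)
f = -5/3 (f = -7 + (4*(-⅚ + (⅙)*4) + 6) = -7 + (4*(-⅚ + ⅔) + 6) = -7 + (4*(-⅙) + 6) = -7 + (-⅔ + 6) = -7 + 16/3 = -5/3 ≈ -1.6667)
P(Q, E) = -5/3
-96 + P(21, -1)/(-102) = -96 - 5/3/(-102) = -96 - 5/3*(-1/102) = -96 + 5/306 = -29371/306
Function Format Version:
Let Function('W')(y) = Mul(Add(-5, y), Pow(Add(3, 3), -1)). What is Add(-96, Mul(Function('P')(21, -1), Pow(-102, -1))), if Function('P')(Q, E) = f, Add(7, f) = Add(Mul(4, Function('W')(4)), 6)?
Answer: Rational(-29371, 306) ≈ -95.984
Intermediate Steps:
Function('W')(y) = Add(Rational(-5, 6), Mul(Rational(1, 6), y)) (Function('W')(y) = Mul(Add(-5, y), Pow(6, -1)) = Mul(Add(-5, y), Rational(1, 6)) = Add(Rational(-5, 6), Mul(Rational(1, 6), y)))
f = Rational(-5, 3) (f = Add(-7, Add(Mul(4, Add(Rational(-5, 6), Mul(Rational(1, 6), 4))), 6)) = Add(-7, Add(Mul(4, Add(Rational(-5, 6), Rational(2, 3))), 6)) = Add(-7, Add(Mul(4, Rational(-1, 6)), 6)) = Add(-7, Add(Rational(-2, 3), 6)) = Add(-7, Rational(16, 3)) = Rational(-5, 3) ≈ -1.6667)
Function('P')(Q, E) = Rational(-5, 3)
Add(-96, Mul(Function('P')(21, -1), Pow(-102, -1))) = Add(-96, Mul(Rational(-5, 3), Pow(-102, -1))) = Add(-96, Mul(Rational(-5, 3), Rational(-1, 102))) = Add(-96, Rational(5, 306)) = Rational(-29371, 306)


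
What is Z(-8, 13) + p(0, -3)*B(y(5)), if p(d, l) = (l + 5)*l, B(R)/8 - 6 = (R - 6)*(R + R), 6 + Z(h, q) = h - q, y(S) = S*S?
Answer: -45915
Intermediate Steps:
y(S) = S**2
Z(h, q) = -6 + h - q (Z(h, q) = -6 + (h - q) = -6 + h - q)
B(R) = 48 + 16*R*(-6 + R) (B(R) = 48 + 8*((R - 6)*(R + R)) = 48 + 8*((-6 + R)*(2*R)) = 48 + 8*(2*R*(-6 + R)) = 48 + 16*R*(-6 + R))
p(d, l) = l*(5 + l) (p(d, l) = (5 + l)*l = l*(5 + l))
Z(-8, 13) + p(0, -3)*B(y(5)) = (-6 - 8 - 1*13) + (-3*(5 - 3))*(48 - 96*5**2 + 16*(5**2)**2) = (-6 - 8 - 13) + (-3*2)*(48 - 96*25 + 16*25**2) = -27 - 6*(48 - 2400 + 16*625) = -27 - 6*(48 - 2400 + 10000) = -27 - 6*7648 = -27 - 45888 = -45915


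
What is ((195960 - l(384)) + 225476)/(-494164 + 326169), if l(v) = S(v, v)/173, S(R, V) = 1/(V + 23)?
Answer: -5934746039/2365739189 ≈ -2.5086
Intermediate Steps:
S(R, V) = 1/(23 + V)
l(v) = 1/(173*(23 + v)) (l(v) = 1/((23 + v)*173) = (1/173)/(23 + v) = 1/(173*(23 + v)))
((195960 - l(384)) + 225476)/(-494164 + 326169) = ((195960 - 1/(173*(23 + 384))) + 225476)/(-494164 + 326169) = ((195960 - 1/(173*407)) + 225476)/(-167995) = ((195960 - 1/(173*407)) + 225476)*(-1/167995) = ((195960 - 1*1/70411) + 225476)*(-1/167995) = ((195960 - 1/70411) + 225476)*(-1/167995) = (13797739559/70411 + 225476)*(-1/167995) = (29673730195/70411)*(-1/167995) = -5934746039/2365739189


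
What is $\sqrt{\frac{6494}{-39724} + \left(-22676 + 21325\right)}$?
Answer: $\frac{i \sqrt{533032700358}}{19862} \approx 36.758 i$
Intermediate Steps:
$\sqrt{\frac{6494}{-39724} + \left(-22676 + 21325\right)} = \sqrt{6494 \left(- \frac{1}{39724}\right) - 1351} = \sqrt{- \frac{3247}{19862} - 1351} = \sqrt{- \frac{26836809}{19862}} = \frac{i \sqrt{533032700358}}{19862}$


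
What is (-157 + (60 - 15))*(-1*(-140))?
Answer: -15680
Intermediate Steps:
(-157 + (60 - 15))*(-1*(-140)) = (-157 + 45)*140 = -112*140 = -15680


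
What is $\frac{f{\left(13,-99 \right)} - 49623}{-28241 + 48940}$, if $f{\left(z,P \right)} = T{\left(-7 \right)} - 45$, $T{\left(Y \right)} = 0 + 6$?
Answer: $- \frac{49662}{20699} \approx -2.3992$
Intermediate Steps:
$T{\left(Y \right)} = 6$
$f{\left(z,P \right)} = -39$ ($f{\left(z,P \right)} = 6 - 45 = -39$)
$\frac{f{\left(13,-99 \right)} - 49623}{-28241 + 48940} = \frac{-39 - 49623}{-28241 + 48940} = - \frac{49662}{20699}$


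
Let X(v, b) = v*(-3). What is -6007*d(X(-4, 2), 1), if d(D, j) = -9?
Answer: 54063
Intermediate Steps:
X(v, b) = -3*v
-6007*d(X(-4, 2), 1) = -6007*(-9) = 54063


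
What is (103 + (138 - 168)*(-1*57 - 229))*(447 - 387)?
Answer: 520980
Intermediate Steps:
(103 + (138 - 168)*(-1*57 - 229))*(447 - 387) = (103 - 30*(-57 - 229))*60 = (103 - 30*(-286))*60 = (103 + 8580)*60 = 8683*60 = 520980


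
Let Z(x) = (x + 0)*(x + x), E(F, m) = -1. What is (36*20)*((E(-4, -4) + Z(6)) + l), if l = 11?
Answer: 59040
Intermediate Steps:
Z(x) = 2*x**2 (Z(x) = x*(2*x) = 2*x**2)
(36*20)*((E(-4, -4) + Z(6)) + l) = (36*20)*((-1 + 2*6**2) + 11) = 720*((-1 + 2*36) + 11) = 720*((-1 + 72) + 11) = 720*(71 + 11) = 720*82 = 59040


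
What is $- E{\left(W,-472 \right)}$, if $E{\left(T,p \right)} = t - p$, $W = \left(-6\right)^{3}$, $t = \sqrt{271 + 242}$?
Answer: $-472 - 3 \sqrt{57} \approx -494.65$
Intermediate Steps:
$t = 3 \sqrt{57}$ ($t = \sqrt{513} = 3 \sqrt{57} \approx 22.65$)
$W = -216$
$E{\left(T,p \right)} = - p + 3 \sqrt{57}$ ($E{\left(T,p \right)} = 3 \sqrt{57} - p = - p + 3 \sqrt{57}$)
$- E{\left(W,-472 \right)} = - (\left(-1\right) \left(-472\right) + 3 \sqrt{57}) = - (472 + 3 \sqrt{57}) = -472 - 3 \sqrt{57}$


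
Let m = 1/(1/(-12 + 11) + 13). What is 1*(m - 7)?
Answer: -83/12 ≈ -6.9167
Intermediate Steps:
m = 1/12 (m = 1/(1/(-1) + 13) = 1/(-1 + 13) = 1/12 ≈ 0.083333)
1*(m - 7) = 1*(1/12 - 7) = 1*(-83/12) = -83/12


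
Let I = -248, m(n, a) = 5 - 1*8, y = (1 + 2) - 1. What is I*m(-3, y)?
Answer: 744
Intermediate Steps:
y = 2 (y = 3 - 1 = 2)
m(n, a) = -3 (m(n, a) = 5 - 8 = -3)
I*m(-3, y) = -248*(-3) = 744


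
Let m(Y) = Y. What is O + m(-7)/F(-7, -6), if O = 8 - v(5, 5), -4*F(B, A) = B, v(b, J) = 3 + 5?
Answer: -4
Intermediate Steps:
v(b, J) = 8
F(B, A) = -B/4
O = 0 (O = 8 - 1*8 = 8 - 8 = 0)
O + m(-7)/F(-7, -6) = 0 - 7/((-1/4*(-7))) = 0 - 7/7/4 = 0 - 7*4/7 = 0 - 4 = -4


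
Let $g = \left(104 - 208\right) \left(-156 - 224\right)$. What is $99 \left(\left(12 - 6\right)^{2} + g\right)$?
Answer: $3916044$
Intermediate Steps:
$g = 39520$ ($g = \left(-104\right) \left(-380\right) = 39520$)
$99 \left(\left(12 - 6\right)^{2} + g\right) = 99 \left(\left(12 - 6\right)^{2} + 39520\right) = 99 \left(6^{2} + 39520\right) = 99 \left(36 + 39520\right) = 99 \cdot 39556 = 3916044$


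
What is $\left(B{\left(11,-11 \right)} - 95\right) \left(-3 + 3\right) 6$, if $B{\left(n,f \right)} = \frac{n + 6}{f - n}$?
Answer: $0$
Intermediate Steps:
$B{\left(n,f \right)} = \frac{6 + n}{f - n}$
$\left(B{\left(11,-11 \right)} - 95\right) \left(-3 + 3\right) 6 = \left(\frac{6 + 11}{-11 - 11} - 95\right) \left(-3 + 3\right) 6 = \left(\frac{1}{-11 - 11} \cdot 17 - 95\right) 0 \cdot 6 = \left(\frac{1}{-22} \cdot 17 - 95\right) 0 = \left(\left(- \frac{1}{22}\right) 17 - 95\right) 0 = \left(- \frac{17}{22} - 95\right) 0 = \left(- \frac{2107}{22}\right) 0 = 0$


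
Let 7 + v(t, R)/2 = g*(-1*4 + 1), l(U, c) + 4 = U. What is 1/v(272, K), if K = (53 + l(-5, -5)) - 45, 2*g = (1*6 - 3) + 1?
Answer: -1/26 ≈ -0.038462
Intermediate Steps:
l(U, c) = -4 + U
g = 2 (g = ((1*6 - 3) + 1)/2 = ((6 - 3) + 1)/2 = (3 + 1)/2 = (½)*4 = 2)
K = -1 (K = (53 + (-4 - 5)) - 45 = (53 - 9) - 45 = 44 - 45 = -1)
v(t, R) = -26 (v(t, R) = -14 + 2*(2*(-1*4 + 1)) = -14 + 2*(2*(-4 + 1)) = -14 + 2*(2*(-3)) = -14 + 2*(-6) = -14 - 12 = -26)
1/v(272, K) = 1/(-26) = -1/26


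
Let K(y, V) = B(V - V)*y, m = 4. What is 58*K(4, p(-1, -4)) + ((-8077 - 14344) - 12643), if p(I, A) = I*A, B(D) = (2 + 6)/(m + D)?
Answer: -34600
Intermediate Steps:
B(D) = 8/(4 + D) (B(D) = (2 + 6)/(4 + D) = 8/(4 + D))
p(I, A) = A*I
K(y, V) = 2*y (K(y, V) = (8/(4 + (V - V)))*y = (8/(4 + 0))*y = (8/4)*y = (8*(¼))*y = 2*y)
58*K(4, p(-1, -4)) + ((-8077 - 14344) - 12643) = 58*(2*4) + ((-8077 - 14344) - 12643) = 58*8 + (-22421 - 12643) = 464 - 35064 = -34600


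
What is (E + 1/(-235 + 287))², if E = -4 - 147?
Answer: 61638201/2704 ≈ 22795.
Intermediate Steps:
E = -151
(E + 1/(-235 + 287))² = (-151 + 1/(-235 + 287))² = (-151 + 1/52)² = (-7851/52)² = 61638201/2704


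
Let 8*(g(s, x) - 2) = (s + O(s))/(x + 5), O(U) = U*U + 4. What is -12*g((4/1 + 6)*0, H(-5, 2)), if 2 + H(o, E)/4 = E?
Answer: -126/5 ≈ -25.200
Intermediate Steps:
O(U) = 4 + U² (O(U) = U² + 4 = 4 + U²)
H(o, E) = -8 + 4*E
g(s, x) = 2 + (4 + s + s²)/(8*(5 + x)) (g(s, x) = 2 + ((s + (4 + s²))/(x + 5))/8 = 2 + ((4 + s + s²)/(5 + x))/8 = 2 + (4 + s + s²)/(8*(5 + x)))
-12*g((4/1 + 6)*0, H(-5, 2)) = -3*(84 + (4/1 + 6)*0 + ((4/1 + 6)*0)² + 16*(-8 + 4*2))/(2*(5 + (-8 + 4*2))) = -3*(84 + (4*1 + 6)*0 + ((4*1 + 6)*0)² + 16*(-8 + 8))/(2*(5 + (-8 + 8))) = -3*(84 + (4 + 6)*0 + ((4 + 6)*0)² + 16*0)/(2*(5 + 0)) = -3*(84 + 10*0 + (10*0)² + 0)/(2*5) = -3*(84 + 0 + 0² + 0)/(2*5) = -3*(84 + 0 + 0 + 0)/(2*5) = -3*84/(2*5) = -12*21/10 = -126/5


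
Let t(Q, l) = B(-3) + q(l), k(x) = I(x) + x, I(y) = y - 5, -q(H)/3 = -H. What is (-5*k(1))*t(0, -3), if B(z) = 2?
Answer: -105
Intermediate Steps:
q(H) = 3*H (q(H) = -(-3)*H = 3*H)
I(y) = -5 + y
k(x) = -5 + 2*x (k(x) = (-5 + x) + x = -5 + 2*x)
t(Q, l) = 2 + 3*l
(-5*k(1))*t(0, -3) = (-5*(-5 + 2*1))*(2 + 3*(-3)) = (-5*(-5 + 2))*(2 - 9) = -5*(-3)*(-7) = 15*(-7) = -105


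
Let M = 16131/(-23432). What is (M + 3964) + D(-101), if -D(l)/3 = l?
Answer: 99968213/23432 ≈ 4266.3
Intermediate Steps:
M = -16131/23432 (M = 16131*(-1/23432) = -16131/23432 ≈ -0.68842)
D(l) = -3*l
(M + 3964) + D(-101) = (-16131/23432 + 3964) - 3*(-101) = 92868317/23432 + 303 = 99968213/23432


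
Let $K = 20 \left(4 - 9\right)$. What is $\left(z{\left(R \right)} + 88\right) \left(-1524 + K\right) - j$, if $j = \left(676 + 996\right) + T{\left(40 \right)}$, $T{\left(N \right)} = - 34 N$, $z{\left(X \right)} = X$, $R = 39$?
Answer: $-206560$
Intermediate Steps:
$K = -100$ ($K = 20 \left(-5\right) = -100$)
$j = 312$ ($j = \left(676 + 996\right) - 1360 = 1672 - 1360 = 312$)
$\left(z{\left(R \right)} + 88\right) \left(-1524 + K\right) - j = \left(39 + 88\right) \left(-1524 - 100\right) - 312 = 127 \left(-1624\right) - 312 = -206248 - 312 = -206560$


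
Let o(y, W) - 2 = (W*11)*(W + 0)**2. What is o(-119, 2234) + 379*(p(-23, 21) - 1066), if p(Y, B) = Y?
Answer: 122642425215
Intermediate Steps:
o(y, W) = 2 + 11*W**3 (o(y, W) = 2 + (W*11)*(W + 0)**2 = 2 + (11*W)*W**2 = 2 + 11*W**3)
o(-119, 2234) + 379*(p(-23, 21) - 1066) = (2 + 11*2234**3) + 379*(-23 - 1066) = (2 + 11*11149348904) + 379*(-1089) = (2 + 122642837944) - 412731 = 122642837946 - 412731 = 122642425215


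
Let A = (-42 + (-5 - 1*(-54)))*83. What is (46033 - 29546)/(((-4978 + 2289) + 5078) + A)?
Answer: 16487/2970 ≈ 5.5512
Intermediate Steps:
A = 581 (A = (-42 + (-5 + 54))*83 = (-42 + 49)*83 = 7*83 = 581)
(46033 - 29546)/(((-4978 + 2289) + 5078) + A) = (46033 - 29546)/(((-4978 + 2289) + 5078) + 581) = 16487/((-2689 + 5078) + 581) = 16487/(2389 + 581) = 16487/2970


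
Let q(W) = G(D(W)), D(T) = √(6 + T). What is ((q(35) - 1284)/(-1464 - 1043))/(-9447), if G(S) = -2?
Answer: -1286/23683629 ≈ -5.4299e-5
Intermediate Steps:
q(W) = -2
((q(35) - 1284)/(-1464 - 1043))/(-9447) = ((-2 - 1284)/(-1464 - 1043))/(-9447) = -1286/(-2507)*(-1/9447) = -1286*(-1/2507)*(-1/9447) = (1286/2507)*(-1/9447) = -1286/23683629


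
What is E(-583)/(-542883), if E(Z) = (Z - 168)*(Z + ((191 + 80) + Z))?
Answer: -672145/542883 ≈ -1.2381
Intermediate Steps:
E(Z) = (-168 + Z)*(271 + 2*Z) (E(Z) = (-168 + Z)*(Z + (271 + Z)) = (-168 + Z)*(271 + 2*Z))
E(-583)/(-542883) = (-45528 - 65*(-583) + 2*(-583)²)/(-542883) = (-45528 + 37895 + 2*339889)*(-1/542883) = (-45528 + 37895 + 679778)*(-1/542883) = 672145*(-1/542883) = -672145/542883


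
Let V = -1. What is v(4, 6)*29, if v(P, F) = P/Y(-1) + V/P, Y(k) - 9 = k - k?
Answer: 203/36 ≈ 5.6389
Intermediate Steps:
Y(k) = 9 (Y(k) = 9 + (k - k) = 9 + 0 = 9)
v(P, F) = -1/P + P/9 (v(P, F) = P/9 - 1/P = -1/P + P/9)
v(4, 6)*29 = (-1/4 + (⅑)*4)*29 = (-1*¼ + 4/9)*29 = (-¼ + 4/9)*29 = (7/36)*29 = 203/36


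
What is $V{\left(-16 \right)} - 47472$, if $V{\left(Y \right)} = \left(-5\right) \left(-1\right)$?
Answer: $-47467$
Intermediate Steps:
$V{\left(Y \right)} = 5$
$V{\left(-16 \right)} - 47472 = 5 - 47472 = -47467$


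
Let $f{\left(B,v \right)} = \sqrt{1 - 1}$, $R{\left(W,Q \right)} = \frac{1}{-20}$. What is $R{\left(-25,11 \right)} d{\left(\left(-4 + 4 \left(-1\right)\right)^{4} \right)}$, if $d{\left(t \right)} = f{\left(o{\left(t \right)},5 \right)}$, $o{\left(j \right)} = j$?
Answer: $0$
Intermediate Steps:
$R{\left(W,Q \right)} = - \frac{1}{20}$
$f{\left(B,v \right)} = 0$ ($f{\left(B,v \right)} = \sqrt{0} = 0$)
$d{\left(t \right)} = 0$
$R{\left(-25,11 \right)} d{\left(\left(-4 + 4 \left(-1\right)\right)^{4} \right)} = \left(- \frac{1}{20}\right) 0 = 0$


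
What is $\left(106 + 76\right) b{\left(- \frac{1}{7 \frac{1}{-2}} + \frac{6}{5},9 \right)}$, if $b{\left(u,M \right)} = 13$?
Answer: $2366$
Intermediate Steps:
$\left(106 + 76\right) b{\left(- \frac{1}{7 \frac{1}{-2}} + \frac{6}{5},9 \right)} = \left(106 + 76\right) 13 = 182 \cdot 13 = 2366$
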